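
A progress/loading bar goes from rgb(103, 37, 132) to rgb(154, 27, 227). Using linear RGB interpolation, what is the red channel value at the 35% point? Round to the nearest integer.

R = 103 + 0.35 × (154 − 103) = 120.85 → 121

121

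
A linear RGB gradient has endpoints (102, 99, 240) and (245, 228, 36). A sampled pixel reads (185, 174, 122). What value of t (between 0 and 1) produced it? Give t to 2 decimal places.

Invert the lerp on the B channel (largest span, 204): t = (122 − 240) / (36 − 240) = -118/-204 = 0.57843.
Check on R: (185 − 102)/(245 − 102) = 0.5804 ✓

0.58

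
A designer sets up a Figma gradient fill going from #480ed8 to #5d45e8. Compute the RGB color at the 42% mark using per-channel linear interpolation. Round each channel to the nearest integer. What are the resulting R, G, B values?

(81, 37, 223)

#480ed8 → (72, 14, 216); #5d45e8 → (93, 69, 232).
42% corresponds to t = 0.42.
R = 72 + 0.42 × (93 − 72) = 72 + 0.42 × 21 = 80.82 → 81
G = 14 + 0.42 × (69 − 14) = 14 + 0.42 × 55 = 37.1 → 37
B = 216 + 0.42 × (232 − 216) = 216 + 0.42 × 16 = 222.72 → 223
So the blended color is (81, 37, 223), about #5125df.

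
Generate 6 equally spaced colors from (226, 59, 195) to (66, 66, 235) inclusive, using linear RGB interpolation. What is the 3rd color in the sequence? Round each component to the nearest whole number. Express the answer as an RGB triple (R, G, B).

(162, 62, 211)

With 6 swatches and endpoints inclusive, swatch 3 sits at t = (3 − 1)/(6 − 1) = 2/5 ≈ 0.4.
R = 226 + 0.4 × (66 − 226) = 162 → 162
G = 59 + 0.4 × (66 − 59) = 61.8 → 62
B = 195 + 0.4 × (235 − 195) = 211 → 211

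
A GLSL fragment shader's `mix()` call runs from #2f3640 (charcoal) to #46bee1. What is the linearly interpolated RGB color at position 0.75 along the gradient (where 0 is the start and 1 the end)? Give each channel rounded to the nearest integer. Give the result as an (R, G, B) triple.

#2f3640 → (47, 54, 64); #46bee1 → (70, 190, 225).
R = 47 + 0.75 × (70 − 47) = 47 + 0.75 × 23 = 64.25 → 64
G = 54 + 0.75 × (190 − 54) = 54 + 0.75 × 136 = 156 → 156
B = 64 + 0.75 × (225 − 64) = 64 + 0.75 × 161 = 184.75 → 185
So the blended color is (64, 156, 185), about #409cb9.

(64, 156, 185)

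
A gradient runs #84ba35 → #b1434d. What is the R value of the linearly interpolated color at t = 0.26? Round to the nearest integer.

R₁ = 132 (from #84ba35), R₂ = 177 (from #b1434d).
R = 132 + 0.26 × (177 − 132) = 143.7 → 144

144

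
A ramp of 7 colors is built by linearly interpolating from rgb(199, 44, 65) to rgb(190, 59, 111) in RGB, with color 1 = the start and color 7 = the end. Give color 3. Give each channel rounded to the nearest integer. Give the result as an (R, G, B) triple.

With 7 swatches and endpoints inclusive, swatch 3 sits at t = (3 − 1)/(7 − 1) = 2/6 ≈ 0.3333.
R = 199 + 0.3333 × (190 − 199) = 196 → 196
G = 44 + 0.3333 × (59 − 44) = 48.999 → 49
B = 65 + 0.3333 × (111 − 65) = 80.332 → 80

(196, 49, 80)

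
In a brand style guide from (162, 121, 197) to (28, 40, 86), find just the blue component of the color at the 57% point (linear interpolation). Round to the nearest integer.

134

B = 197 + 0.57 × (86 − 197) = 133.73 → 134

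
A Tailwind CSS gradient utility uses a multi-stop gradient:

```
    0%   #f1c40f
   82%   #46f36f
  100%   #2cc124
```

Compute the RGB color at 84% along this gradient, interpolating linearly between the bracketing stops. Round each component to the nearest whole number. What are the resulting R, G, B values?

(67, 237, 103)

84% lies between the 82% and 100% stops, so the local fraction is t = (84 − 82)/(100 − 82) = 2/18 ≈ 0.1111.
#46f36f → (70, 243, 111); #2cc124 → (44, 193, 36).
R = 70 + 0.1111 × (44 − 70) = 67.111 → 67
G = 243 + 0.1111 × (193 − 243) = 237.445 → 237
B = 111 + 0.1111 × (36 − 111) = 102.668 → 103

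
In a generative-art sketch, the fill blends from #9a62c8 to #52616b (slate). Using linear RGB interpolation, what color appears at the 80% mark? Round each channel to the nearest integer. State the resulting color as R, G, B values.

#9a62c8 → (154, 98, 200); #52616b → (82, 97, 107).
80% corresponds to t = 0.8.
R = 154 + 0.8 × (82 − 154) = 154 + 0.8 × -72 = 96.4 → 96
G = 98 + 0.8 × (97 − 98) = 98 + 0.8 × -1 = 97.2 → 97
B = 200 + 0.8 × (107 − 200) = 200 + 0.8 × -93 = 125.6 → 126

(96, 97, 126)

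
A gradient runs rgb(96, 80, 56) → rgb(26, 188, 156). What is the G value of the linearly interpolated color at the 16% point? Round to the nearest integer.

97

G = 80 + 0.16 × (188 − 80) = 97.28 → 97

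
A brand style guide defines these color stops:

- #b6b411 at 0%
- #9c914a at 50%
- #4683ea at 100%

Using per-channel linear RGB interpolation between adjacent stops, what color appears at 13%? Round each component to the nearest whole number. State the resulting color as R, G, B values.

(175, 171, 32)

13% lies between the 0% and 50% stops, so the local fraction is t = (13 − 0)/(50 − 0) = 13/50 ≈ 0.26.
#b6b411 → (182, 180, 17); #9c914a → (156, 145, 74).
R = 182 + 0.26 × (156 − 182) = 175.24 → 175
G = 180 + 0.26 × (145 − 180) = 170.9 → 171
B = 17 + 0.26 × (74 − 17) = 31.82 → 32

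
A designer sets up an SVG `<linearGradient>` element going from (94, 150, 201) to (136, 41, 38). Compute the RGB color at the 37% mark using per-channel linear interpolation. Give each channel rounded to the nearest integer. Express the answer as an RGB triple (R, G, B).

(110, 110, 141)

37% corresponds to t = 0.37.
R = 94 + 0.37 × (136 − 94) = 94 + 0.37 × 42 = 109.54 → 110
G = 150 + 0.37 × (41 − 150) = 150 + 0.37 × -109 = 109.67 → 110
B = 201 + 0.37 × (38 − 201) = 201 + 0.37 × -163 = 140.69 → 141
So the blended color is (110, 110, 141), about #6e6e8d.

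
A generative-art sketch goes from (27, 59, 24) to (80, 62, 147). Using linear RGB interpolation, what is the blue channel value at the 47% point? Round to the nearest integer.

B = 24 + 0.47 × (147 − 24) = 81.81 → 82

82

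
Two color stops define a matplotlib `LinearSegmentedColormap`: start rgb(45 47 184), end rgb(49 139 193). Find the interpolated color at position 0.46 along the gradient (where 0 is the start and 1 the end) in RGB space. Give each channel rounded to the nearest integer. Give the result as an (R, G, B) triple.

R = 45 + 0.46 × (49 − 45) = 45 + 0.46 × 4 = 46.84 → 47
G = 47 + 0.46 × (139 − 47) = 47 + 0.46 × 92 = 89.32 → 89
B = 184 + 0.46 × (193 − 184) = 184 + 0.46 × 9 = 188.14 → 188

(47, 89, 188)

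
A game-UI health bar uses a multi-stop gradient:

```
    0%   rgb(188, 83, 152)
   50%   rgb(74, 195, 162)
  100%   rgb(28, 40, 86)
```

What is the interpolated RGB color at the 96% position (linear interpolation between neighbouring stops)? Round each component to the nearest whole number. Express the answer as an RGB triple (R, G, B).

(32, 52, 92)

96% lies between the 50% and 100% stops, so the local fraction is t = (96 − 50)/(100 − 50) = 46/50 ≈ 0.92.
R = 74 + 0.92 × (28 − 74) = 31.68 → 32
G = 195 + 0.92 × (40 − 195) = 52.4 → 52
B = 162 + 0.92 × (86 − 162) = 92.08 → 92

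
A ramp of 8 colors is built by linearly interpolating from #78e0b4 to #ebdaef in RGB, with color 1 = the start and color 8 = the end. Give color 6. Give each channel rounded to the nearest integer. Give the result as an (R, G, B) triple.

(202, 220, 222)

With 8 swatches and endpoints inclusive, swatch 6 sits at t = (6 − 1)/(8 − 1) = 5/7 ≈ 0.7143.
#78e0b4 → (120, 224, 180); #ebdaef → (235, 218, 239).
R = 120 + 0.7143 × (235 − 120) = 202.144 → 202
G = 224 + 0.7143 × (218 − 224) = 219.714 → 220
B = 180 + 0.7143 × (239 − 180) = 222.144 → 222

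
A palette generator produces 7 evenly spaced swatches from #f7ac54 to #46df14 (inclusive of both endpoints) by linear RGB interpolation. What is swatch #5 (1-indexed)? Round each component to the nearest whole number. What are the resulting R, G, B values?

(129, 206, 41)

With 7 swatches and endpoints inclusive, swatch 5 sits at t = (5 − 1)/(7 − 1) = 4/6 ≈ 0.6667.
#f7ac54 → (247, 172, 84); #46df14 → (70, 223, 20).
R = 247 + 0.6667 × (70 − 247) = 128.994 → 129
G = 172 + 0.6667 × (223 − 172) = 206.002 → 206
B = 84 + 0.6667 × (20 − 84) = 41.331 → 41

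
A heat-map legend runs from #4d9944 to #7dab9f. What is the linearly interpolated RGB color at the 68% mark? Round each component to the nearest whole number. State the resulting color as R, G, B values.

#4d9944 → (77, 153, 68); #7dab9f → (125, 171, 159).
68% corresponds to t = 0.68.
R = 77 + 0.68 × (125 − 77) = 77 + 0.68 × 48 = 109.64 → 110
G = 153 + 0.68 × (171 − 153) = 153 + 0.68 × 18 = 165.24 → 165
B = 68 + 0.68 × (159 − 68) = 68 + 0.68 × 91 = 129.88 → 130
So the blended color is (110, 165, 130), about #6ea582.

(110, 165, 130)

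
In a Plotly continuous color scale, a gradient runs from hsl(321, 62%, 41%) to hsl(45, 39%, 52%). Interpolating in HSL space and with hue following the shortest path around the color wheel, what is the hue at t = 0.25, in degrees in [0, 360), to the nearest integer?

Hue: 45 − 321 = -276°, but |-276| > 180 so the shorter arc goes the other way: Δh = -276 + 360 = 84°.
H = 321 + 0.25 × (84) = 342 → 342°

342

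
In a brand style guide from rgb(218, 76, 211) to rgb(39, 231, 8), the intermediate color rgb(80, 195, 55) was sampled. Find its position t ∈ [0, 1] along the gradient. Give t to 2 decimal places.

Invert the lerp on the B channel (largest span, 203): t = (55 − 211) / (8 − 211) = -156/-203 = 0.76847.
Check on R: (80 − 218)/(39 − 218) = 0.7709 ✓

0.77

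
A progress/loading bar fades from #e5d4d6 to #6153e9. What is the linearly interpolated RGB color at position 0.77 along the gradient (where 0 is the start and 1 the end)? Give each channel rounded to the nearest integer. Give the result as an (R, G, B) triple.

#e5d4d6 → (229, 212, 214); #6153e9 → (97, 83, 233).
R = 229 + 0.77 × (97 − 229) = 229 + 0.77 × -132 = 127.36 → 127
G = 212 + 0.77 × (83 − 212) = 212 + 0.77 × -129 = 112.67 → 113
B = 214 + 0.77 × (233 − 214) = 214 + 0.77 × 19 = 228.63 → 229

(127, 113, 229)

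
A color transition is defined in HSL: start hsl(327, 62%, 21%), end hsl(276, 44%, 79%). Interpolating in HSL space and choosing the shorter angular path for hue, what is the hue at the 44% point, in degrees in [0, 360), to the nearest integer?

Hue arc: Δh = 276 − 327 = -51° (|Δh| ≤ 180, already the shorter path).
H = 327 + 0.44 × (-51) = 304.56 → 305°

305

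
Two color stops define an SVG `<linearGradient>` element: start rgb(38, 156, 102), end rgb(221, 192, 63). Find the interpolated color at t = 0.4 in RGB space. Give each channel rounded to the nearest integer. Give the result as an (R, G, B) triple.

(111, 170, 86)

R = 38 + 0.4 × (221 − 38) = 38 + 0.4 × 183 = 111.2 → 111
G = 156 + 0.4 × (192 − 156) = 156 + 0.4 × 36 = 170.4 → 170
B = 102 + 0.4 × (63 − 102) = 102 + 0.4 × -39 = 86.4 → 86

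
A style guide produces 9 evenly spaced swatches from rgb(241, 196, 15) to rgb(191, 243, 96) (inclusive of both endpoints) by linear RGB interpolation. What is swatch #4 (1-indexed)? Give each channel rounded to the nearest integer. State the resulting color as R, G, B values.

(222, 214, 45)

With 9 swatches and endpoints inclusive, swatch 4 sits at t = (4 − 1)/(9 − 1) = 3/8 ≈ 0.375.
R = 241 + 0.375 × (191 − 241) = 222.25 → 222
G = 196 + 0.375 × (243 − 196) = 213.625 → 214
B = 15 + 0.375 × (96 − 15) = 45.375 → 45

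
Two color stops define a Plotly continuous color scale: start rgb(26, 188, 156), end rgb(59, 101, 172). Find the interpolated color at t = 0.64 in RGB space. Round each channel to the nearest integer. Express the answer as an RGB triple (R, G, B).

R = 26 + 0.64 × (59 − 26) = 26 + 0.64 × 33 = 47.12 → 47
G = 188 + 0.64 × (101 − 188) = 188 + 0.64 × -87 = 132.32 → 132
B = 156 + 0.64 × (172 − 156) = 156 + 0.64 × 16 = 166.24 → 166
So the blended color is (47, 132, 166), about #2f84a6.

(47, 132, 166)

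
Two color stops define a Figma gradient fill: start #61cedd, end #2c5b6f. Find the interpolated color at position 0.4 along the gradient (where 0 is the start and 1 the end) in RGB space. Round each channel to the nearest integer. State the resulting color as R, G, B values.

#61cedd → (97, 206, 221); #2c5b6f → (44, 91, 111).
R = 97 + 0.4 × (44 − 97) = 97 + 0.4 × -53 = 75.8 → 76
G = 206 + 0.4 × (91 − 206) = 206 + 0.4 × -115 = 160 → 160
B = 221 + 0.4 × (111 − 221) = 221 + 0.4 × -110 = 177 → 177

(76, 160, 177)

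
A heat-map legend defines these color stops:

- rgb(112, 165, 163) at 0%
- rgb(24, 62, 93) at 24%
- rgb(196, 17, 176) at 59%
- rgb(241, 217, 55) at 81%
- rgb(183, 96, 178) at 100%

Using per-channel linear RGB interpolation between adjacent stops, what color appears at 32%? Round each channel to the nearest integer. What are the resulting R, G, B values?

32% lies between the 24% and 59% stops, so the local fraction is t = (32 − 24)/(59 − 24) = 8/35 ≈ 0.2286.
R = 24 + 0.2286 × (196 − 24) = 63.319 → 63
G = 62 + 0.2286 × (17 − 62) = 51.713 → 52
B = 93 + 0.2286 × (176 − 93) = 111.974 → 112

(63, 52, 112)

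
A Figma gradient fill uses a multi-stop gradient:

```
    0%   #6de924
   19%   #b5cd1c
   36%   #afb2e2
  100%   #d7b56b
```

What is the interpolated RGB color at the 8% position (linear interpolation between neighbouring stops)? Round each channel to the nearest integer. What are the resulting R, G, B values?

8% lies between the 0% and 19% stops, so the local fraction is t = (8 − 0)/(19 − 0) = 8/19 ≈ 0.4211.
#6de924 → (109, 233, 36); #b5cd1c → (181, 205, 28).
R = 109 + 0.4211 × (181 − 109) = 139.319 → 139
G = 233 + 0.4211 × (205 − 233) = 221.209 → 221
B = 36 + 0.4211 × (28 − 36) = 32.631 → 33

(139, 221, 33)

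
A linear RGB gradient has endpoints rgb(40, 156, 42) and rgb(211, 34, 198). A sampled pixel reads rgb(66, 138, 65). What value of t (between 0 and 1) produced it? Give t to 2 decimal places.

Invert the lerp on the R channel (largest span, 171): t = (66 − 40) / (211 − 40) = 26/171 = 0.15205.
Check on G: (138 − 156)/(34 − 156) = 0.1475 ✓

0.15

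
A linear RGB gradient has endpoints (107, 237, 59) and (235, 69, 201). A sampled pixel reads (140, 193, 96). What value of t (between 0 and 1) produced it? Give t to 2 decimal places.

0.26

Invert the lerp on the G channel (largest span, 168): t = (193 − 237) / (69 − 237) = -44/-168 = 0.2619.
Check on R: (140 − 107)/(235 − 107) = 0.2578 ✓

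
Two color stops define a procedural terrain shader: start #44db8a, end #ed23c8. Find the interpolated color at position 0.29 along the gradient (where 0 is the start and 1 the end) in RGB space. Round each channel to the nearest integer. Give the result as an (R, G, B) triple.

(117, 166, 156)

#44db8a → (68, 219, 138); #ed23c8 → (237, 35, 200).
R = 68 + 0.29 × (237 − 68) = 68 + 0.29 × 169 = 117.01 → 117
G = 219 + 0.29 × (35 − 219) = 219 + 0.29 × -184 = 165.64 → 166
B = 138 + 0.29 × (200 − 138) = 138 + 0.29 × 62 = 155.98 → 156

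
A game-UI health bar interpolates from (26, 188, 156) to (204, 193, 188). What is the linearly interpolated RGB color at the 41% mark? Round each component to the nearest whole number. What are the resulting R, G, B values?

41% corresponds to t = 0.41.
R = 26 + 0.41 × (204 − 26) = 26 + 0.41 × 178 = 98.98 → 99
G = 188 + 0.41 × (193 − 188) = 188 + 0.41 × 5 = 190.05 → 190
B = 156 + 0.41 × (188 − 156) = 156 + 0.41 × 32 = 169.12 → 169

(99, 190, 169)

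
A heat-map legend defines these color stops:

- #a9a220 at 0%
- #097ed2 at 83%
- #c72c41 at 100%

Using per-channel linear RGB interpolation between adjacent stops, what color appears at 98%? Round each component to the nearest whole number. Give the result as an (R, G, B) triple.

98% lies between the 83% and 100% stops, so the local fraction is t = (98 − 83)/(100 − 83) = 15/17 ≈ 0.8824.
#097ed2 → (9, 126, 210); #c72c41 → (199, 44, 65).
R = 9 + 0.8824 × (199 − 9) = 176.656 → 177
G = 126 + 0.8824 × (44 − 126) = 53.643 → 54
B = 210 + 0.8824 × (65 − 210) = 82.052 → 82

(177, 54, 82)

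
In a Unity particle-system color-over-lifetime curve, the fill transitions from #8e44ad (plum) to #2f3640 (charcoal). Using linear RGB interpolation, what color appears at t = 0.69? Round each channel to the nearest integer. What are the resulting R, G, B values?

#8e44ad → (142, 68, 173); #2f3640 → (47, 54, 64).
R = 142 + 0.69 × (47 − 142) = 142 + 0.69 × -95 = 76.45 → 76
G = 68 + 0.69 × (54 − 68) = 68 + 0.69 × -14 = 58.34 → 58
B = 173 + 0.69 × (64 − 173) = 173 + 0.69 × -109 = 97.79 → 98

(76, 58, 98)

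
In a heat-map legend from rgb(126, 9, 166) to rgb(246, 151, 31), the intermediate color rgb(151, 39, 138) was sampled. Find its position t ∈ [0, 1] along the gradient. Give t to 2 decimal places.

0.21

Invert the lerp on the G channel (largest span, 142): t = (39 − 9) / (151 − 9) = 30/142 = 0.21127.
Check on R: (151 − 126)/(246 − 126) = 0.2083 ✓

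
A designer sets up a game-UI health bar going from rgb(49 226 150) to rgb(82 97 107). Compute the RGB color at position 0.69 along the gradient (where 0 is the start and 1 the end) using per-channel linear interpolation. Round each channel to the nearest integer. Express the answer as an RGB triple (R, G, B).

(72, 137, 120)

R = 49 + 0.69 × (82 − 49) = 49 + 0.69 × 33 = 71.77 → 72
G = 226 + 0.69 × (97 − 226) = 226 + 0.69 × -129 = 136.99 → 137
B = 150 + 0.69 × (107 − 150) = 150 + 0.69 × -43 = 120.33 → 120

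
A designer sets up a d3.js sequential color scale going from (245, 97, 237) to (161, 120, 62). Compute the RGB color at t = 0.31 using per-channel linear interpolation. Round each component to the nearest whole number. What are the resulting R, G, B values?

R = 245 + 0.31 × (161 − 245) = 245 + 0.31 × -84 = 218.96 → 219
G = 97 + 0.31 × (120 − 97) = 97 + 0.31 × 23 = 104.13 → 104
B = 237 + 0.31 × (62 − 237) = 237 + 0.31 × -175 = 182.75 → 183

(219, 104, 183)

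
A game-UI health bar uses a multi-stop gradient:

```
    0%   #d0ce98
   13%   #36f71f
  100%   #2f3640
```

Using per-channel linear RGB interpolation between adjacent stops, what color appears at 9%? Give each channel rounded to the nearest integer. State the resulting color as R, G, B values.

9% lies between the 0% and 13% stops, so the local fraction is t = (9 − 0)/(13 − 0) = 9/13 ≈ 0.6923.
#d0ce98 → (208, 206, 152); #36f71f → (54, 247, 31).
R = 208 + 0.6923 × (54 − 208) = 101.386 → 101
G = 206 + 0.6923 × (247 − 206) = 234.384 → 234
B = 152 + 0.6923 × (31 − 152) = 68.232 → 68

(101, 234, 68)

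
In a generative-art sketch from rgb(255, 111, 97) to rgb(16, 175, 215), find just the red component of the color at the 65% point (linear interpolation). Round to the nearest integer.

R = 255 + 0.65 × (16 − 255) = 99.65 → 100

100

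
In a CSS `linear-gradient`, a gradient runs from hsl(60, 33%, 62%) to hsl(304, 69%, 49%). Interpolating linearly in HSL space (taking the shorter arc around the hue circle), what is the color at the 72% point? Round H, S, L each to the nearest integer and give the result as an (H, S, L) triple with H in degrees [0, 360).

Hue: 304 − 60 = 244°, but |244| > 180 so the shorter arc goes the other way: Δh = 244 − 360 = -116°.
H = 60 + 0.72 × (-116) = -23.52 → -24 → -24 mod 360 = 336°
S = 33 + 0.72 × (69 − 33) = 58.92 → 59%
L = 62 + 0.72 × (49 − 62) = 52.64 → 53%

(336, 59, 53)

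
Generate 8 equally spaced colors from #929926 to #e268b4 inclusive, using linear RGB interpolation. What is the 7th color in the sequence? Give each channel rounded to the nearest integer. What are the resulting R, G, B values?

(215, 111, 160)

With 8 swatches and endpoints inclusive, swatch 7 sits at t = (7 − 1)/(8 − 1) = 6/7 ≈ 0.8571.
#929926 → (146, 153, 38); #e268b4 → (226, 104, 180).
R = 146 + 0.8571 × (226 − 146) = 214.568 → 215
G = 153 + 0.8571 × (104 − 153) = 111.002 → 111
B = 38 + 0.8571 × (180 − 38) = 159.708 → 160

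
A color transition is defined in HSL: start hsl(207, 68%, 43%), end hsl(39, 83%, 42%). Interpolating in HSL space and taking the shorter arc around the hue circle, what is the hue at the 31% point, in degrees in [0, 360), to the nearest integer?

155

Hue arc: Δh = 39 − 207 = -168° (|Δh| ≤ 180, already the shorter path).
H = 207 + 0.31 × (-168) = 154.92 → 155°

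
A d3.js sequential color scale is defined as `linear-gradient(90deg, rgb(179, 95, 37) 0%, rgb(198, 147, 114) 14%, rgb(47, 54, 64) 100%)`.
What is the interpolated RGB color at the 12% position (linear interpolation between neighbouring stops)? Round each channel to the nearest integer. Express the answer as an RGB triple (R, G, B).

(195, 140, 103)

12% lies between the 0% and 14% stops, so the local fraction is t = (12 − 0)/(14 − 0) = 12/14 ≈ 0.8571.
R = 179 + 0.8571 × (198 − 179) = 195.285 → 195
G = 95 + 0.8571 × (147 − 95) = 139.569 → 140
B = 37 + 0.8571 × (114 − 37) = 102.997 → 103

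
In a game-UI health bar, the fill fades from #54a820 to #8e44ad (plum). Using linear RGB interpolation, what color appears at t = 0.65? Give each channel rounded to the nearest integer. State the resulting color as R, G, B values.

(122, 103, 124)

#54a820 → (84, 168, 32); #8e44ad → (142, 68, 173).
R = 84 + 0.65 × (142 − 84) = 84 + 0.65 × 58 = 121.7 → 122
G = 168 + 0.65 × (68 − 168) = 168 + 0.65 × -100 = 103 → 103
B = 32 + 0.65 × (173 − 32) = 32 + 0.65 × 141 = 123.65 → 124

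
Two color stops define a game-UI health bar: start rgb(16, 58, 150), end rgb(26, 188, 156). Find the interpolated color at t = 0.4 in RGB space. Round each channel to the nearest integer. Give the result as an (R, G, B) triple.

(20, 110, 152)

R = 16 + 0.4 × (26 − 16) = 16 + 0.4 × 10 = 20 → 20
G = 58 + 0.4 × (188 − 58) = 58 + 0.4 × 130 = 110 → 110
B = 150 + 0.4 × (156 − 150) = 150 + 0.4 × 6 = 152.4 → 152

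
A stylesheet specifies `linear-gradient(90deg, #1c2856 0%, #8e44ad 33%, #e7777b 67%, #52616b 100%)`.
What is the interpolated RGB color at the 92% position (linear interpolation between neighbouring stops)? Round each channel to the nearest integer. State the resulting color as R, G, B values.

(118, 102, 111)

92% lies between the 67% and 100% stops, so the local fraction is t = (92 − 67)/(100 − 67) = 25/33 ≈ 0.7576.
#e7777b → (231, 119, 123); #52616b → (82, 97, 107).
R = 231 + 0.7576 × (82 − 231) = 118.118 → 118
G = 119 + 0.7576 × (97 − 119) = 102.333 → 102
B = 123 + 0.7576 × (107 − 123) = 110.878 → 111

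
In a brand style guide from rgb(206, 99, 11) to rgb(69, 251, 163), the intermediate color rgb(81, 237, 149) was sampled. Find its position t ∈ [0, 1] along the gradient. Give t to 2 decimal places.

0.91

Invert the lerp on the G channel (largest span, 152): t = (237 − 99) / (251 − 99) = 138/152 = 0.90789.
Check on R: (81 − 206)/(69 − 206) = 0.9124 ✓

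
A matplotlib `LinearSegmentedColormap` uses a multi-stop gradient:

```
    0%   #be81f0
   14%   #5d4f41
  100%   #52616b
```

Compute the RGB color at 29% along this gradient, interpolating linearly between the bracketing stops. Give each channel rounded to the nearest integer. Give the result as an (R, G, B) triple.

29% lies between the 14% and 100% stops, so the local fraction is t = (29 − 14)/(100 − 14) = 15/86 ≈ 0.1744.
#5d4f41 → (93, 79, 65); #52616b → (82, 97, 107).
R = 93 + 0.1744 × (82 − 93) = 91.082 → 91
G = 79 + 0.1744 × (97 − 79) = 82.139 → 82
B = 65 + 0.1744 × (107 − 65) = 72.325 → 72

(91, 82, 72)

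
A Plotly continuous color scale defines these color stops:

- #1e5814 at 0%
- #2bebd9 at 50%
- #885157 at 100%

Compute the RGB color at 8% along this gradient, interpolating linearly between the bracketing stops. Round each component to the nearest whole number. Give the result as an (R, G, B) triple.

8% lies between the 0% and 50% stops, so the local fraction is t = (8 − 0)/(50 − 0) = 8/50 ≈ 0.16.
#1e5814 → (30, 88, 20); #2bebd9 → (43, 235, 217).
R = 30 + 0.16 × (43 − 30) = 32.08 → 32
G = 88 + 0.16 × (235 − 88) = 111.52 → 112
B = 20 + 0.16 × (217 − 20) = 51.52 → 52

(32, 112, 52)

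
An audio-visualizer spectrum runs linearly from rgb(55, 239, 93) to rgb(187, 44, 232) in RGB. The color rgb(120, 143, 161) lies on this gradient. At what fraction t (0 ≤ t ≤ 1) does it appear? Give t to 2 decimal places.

Invert the lerp on the G channel (largest span, 195): t = (143 − 239) / (44 − 239) = -96/-195 = 0.49231.
Check on R: (120 − 55)/(187 − 55) = 0.4924 ✓

0.49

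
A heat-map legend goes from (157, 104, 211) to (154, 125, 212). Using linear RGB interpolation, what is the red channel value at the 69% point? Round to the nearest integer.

155

R = 157 + 0.69 × (154 − 157) = 154.93 → 155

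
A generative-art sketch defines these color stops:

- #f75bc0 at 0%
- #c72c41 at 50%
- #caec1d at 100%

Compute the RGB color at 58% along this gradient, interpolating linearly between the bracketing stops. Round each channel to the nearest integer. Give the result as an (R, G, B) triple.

58% lies between the 50% and 100% stops, so the local fraction is t = (58 − 50)/(100 − 50) = 8/50 ≈ 0.16.
#c72c41 → (199, 44, 65); #caec1d → (202, 236, 29).
R = 199 + 0.16 × (202 − 199) = 199.48 → 199
G = 44 + 0.16 × (236 − 44) = 74.72 → 75
B = 65 + 0.16 × (29 − 65) = 59.24 → 59

(199, 75, 59)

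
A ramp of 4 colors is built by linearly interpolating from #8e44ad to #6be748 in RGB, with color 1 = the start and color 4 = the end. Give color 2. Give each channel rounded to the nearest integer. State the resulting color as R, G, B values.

With 4 swatches and endpoints inclusive, swatch 2 sits at t = (2 − 1)/(4 − 1) = 1/3 ≈ 0.3333.
#8e44ad → (142, 68, 173); #6be748 → (107, 231, 72).
R = 142 + 0.3333 × (107 − 142) = 130.334 → 130
G = 68 + 0.3333 × (231 − 68) = 122.328 → 122
B = 173 + 0.3333 × (72 − 173) = 139.337 → 139

(130, 122, 139)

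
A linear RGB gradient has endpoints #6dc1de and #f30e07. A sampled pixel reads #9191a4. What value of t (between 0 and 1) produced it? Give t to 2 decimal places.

Invert the lerp on the B channel (largest span, 215): t = (164 − 222) / (7 − 222) = -58/-215 = 0.26977.
Check on R: (145 − 109)/(243 − 109) = 0.2687 ✓

0.27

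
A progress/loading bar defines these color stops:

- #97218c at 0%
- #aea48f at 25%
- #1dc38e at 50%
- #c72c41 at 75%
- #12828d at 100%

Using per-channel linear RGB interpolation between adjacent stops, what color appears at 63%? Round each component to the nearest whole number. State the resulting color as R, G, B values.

63% lies between the 50% and 75% stops, so the local fraction is t = (63 − 50)/(75 − 50) = 13/25 ≈ 0.52.
#1dc38e → (29, 195, 142); #c72c41 → (199, 44, 65).
R = 29 + 0.52 × (199 − 29) = 117.4 → 117
G = 195 + 0.52 × (44 − 195) = 116.48 → 116
B = 142 + 0.52 × (65 − 142) = 101.96 → 102

(117, 116, 102)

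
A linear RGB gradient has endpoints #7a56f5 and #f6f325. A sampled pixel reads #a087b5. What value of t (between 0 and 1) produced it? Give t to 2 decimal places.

0.31

Invert the lerp on the B channel (largest span, 208): t = (181 − 245) / (37 − 245) = -64/-208 = 0.30769.
Check on R: (160 − 122)/(246 − 122) = 0.3065 ✓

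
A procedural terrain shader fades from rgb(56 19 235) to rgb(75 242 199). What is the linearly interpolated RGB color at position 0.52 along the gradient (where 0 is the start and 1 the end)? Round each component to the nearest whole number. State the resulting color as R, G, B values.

(66, 135, 216)

R = 56 + 0.52 × (75 − 56) = 56 + 0.52 × 19 = 65.88 → 66
G = 19 + 0.52 × (242 − 19) = 19 + 0.52 × 223 = 134.96 → 135
B = 235 + 0.52 × (199 − 235) = 235 + 0.52 × -36 = 216.28 → 216
So the blended color is (66, 135, 216), about #4287d8.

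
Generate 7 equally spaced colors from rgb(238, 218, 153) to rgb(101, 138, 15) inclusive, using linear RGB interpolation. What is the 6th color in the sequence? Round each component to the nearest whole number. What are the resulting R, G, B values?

(124, 151, 38)

With 7 swatches and endpoints inclusive, swatch 6 sits at t = (6 − 1)/(7 − 1) = 5/6 ≈ 0.8333.
R = 238 + 0.8333 × (101 − 238) = 123.838 → 124
G = 218 + 0.8333 × (138 − 218) = 151.336 → 151
B = 153 + 0.8333 × (15 − 153) = 38.005 → 38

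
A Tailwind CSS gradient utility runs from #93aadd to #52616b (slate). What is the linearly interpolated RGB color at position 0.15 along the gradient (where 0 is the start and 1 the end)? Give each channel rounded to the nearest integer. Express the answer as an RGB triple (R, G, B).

(137, 159, 204)

#93aadd → (147, 170, 221); #52616b → (82, 97, 107).
R = 147 + 0.15 × (82 − 147) = 147 + 0.15 × -65 = 137.25 → 137
G = 170 + 0.15 × (97 − 170) = 170 + 0.15 × -73 = 159.05 → 159
B = 221 + 0.15 × (107 − 221) = 221 + 0.15 × -114 = 203.9 → 204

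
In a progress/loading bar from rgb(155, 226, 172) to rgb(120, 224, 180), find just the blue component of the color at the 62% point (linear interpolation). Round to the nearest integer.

B = 172 + 0.62 × (180 − 172) = 176.96 → 177

177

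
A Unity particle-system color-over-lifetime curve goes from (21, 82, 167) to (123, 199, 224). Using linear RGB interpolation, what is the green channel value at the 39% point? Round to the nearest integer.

128

G = 82 + 0.39 × (199 − 82) = 127.63 → 128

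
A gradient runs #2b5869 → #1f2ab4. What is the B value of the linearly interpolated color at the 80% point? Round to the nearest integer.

165

B₁ = 105 (from #2b5869), B₂ = 180 (from #1f2ab4).
B = 105 + 0.8 × (180 − 105) = 165 → 165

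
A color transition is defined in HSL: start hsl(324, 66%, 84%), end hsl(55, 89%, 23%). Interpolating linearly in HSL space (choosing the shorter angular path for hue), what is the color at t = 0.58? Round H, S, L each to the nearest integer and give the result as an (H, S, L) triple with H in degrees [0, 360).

Hue: 55 − 324 = -269°, but |-269| > 180 so the shorter arc goes the other way: Δh = -269 + 360 = 91°.
H = 324 + 0.58 × (91) = 376.78 → 377 → 377 mod 360 = 17°
S = 66 + 0.58 × (89 − 66) = 79.34 → 79%
L = 84 + 0.58 × (23 − 84) = 48.62 → 49%

(17, 79, 49)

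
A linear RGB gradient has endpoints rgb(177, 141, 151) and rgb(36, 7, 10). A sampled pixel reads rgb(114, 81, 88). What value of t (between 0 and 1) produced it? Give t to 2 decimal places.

Invert the lerp on the R channel (largest span, 141): t = (114 − 177) / (36 − 177) = -63/-141 = 0.44681.
Check on G: (81 − 141)/(7 − 141) = 0.4478 ✓

0.45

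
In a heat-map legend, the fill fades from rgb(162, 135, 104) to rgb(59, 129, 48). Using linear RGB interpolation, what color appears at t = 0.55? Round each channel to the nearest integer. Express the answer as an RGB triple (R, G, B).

(105, 132, 73)

R = 162 + 0.55 × (59 − 162) = 162 + 0.55 × -103 = 105.35 → 105
G = 135 + 0.55 × (129 − 135) = 135 + 0.55 × -6 = 131.7 → 132
B = 104 + 0.55 × (48 − 104) = 104 + 0.55 × -56 = 73.2 → 73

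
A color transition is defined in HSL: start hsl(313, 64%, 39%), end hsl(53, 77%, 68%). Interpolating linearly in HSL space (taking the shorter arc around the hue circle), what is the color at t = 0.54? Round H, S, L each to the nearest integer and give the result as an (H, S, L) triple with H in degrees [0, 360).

Hue: 53 − 313 = -260°, but |-260| > 180 so the shorter arc goes the other way: Δh = -260 + 360 = 100°.
H = 313 + 0.54 × (100) = 367 → 367 → 367 mod 360 = 7°
S = 64 + 0.54 × (77 − 64) = 71.02 → 71%
L = 39 + 0.54 × (68 − 39) = 54.66 → 55%

(7, 71, 55)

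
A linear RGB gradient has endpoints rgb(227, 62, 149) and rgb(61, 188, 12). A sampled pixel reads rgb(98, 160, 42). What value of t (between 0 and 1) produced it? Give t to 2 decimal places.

Invert the lerp on the R channel (largest span, 166): t = (98 − 227) / (61 − 227) = -129/-166 = 0.77711.
Check on G: (160 − 62)/(188 − 62) = 0.7778 ✓

0.78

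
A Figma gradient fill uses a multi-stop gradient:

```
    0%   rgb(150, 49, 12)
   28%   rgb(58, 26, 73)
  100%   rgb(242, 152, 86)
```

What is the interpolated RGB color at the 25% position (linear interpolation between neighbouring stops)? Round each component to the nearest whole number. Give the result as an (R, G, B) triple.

25% lies between the 0% and 28% stops, so the local fraction is t = (25 − 0)/(28 − 0) = 25/28 ≈ 0.8929.
R = 150 + 0.8929 × (58 − 150) = 67.853 → 68
G = 49 + 0.8929 × (26 − 49) = 28.463 → 28
B = 12 + 0.8929 × (73 − 12) = 66.467 → 66

(68, 28, 66)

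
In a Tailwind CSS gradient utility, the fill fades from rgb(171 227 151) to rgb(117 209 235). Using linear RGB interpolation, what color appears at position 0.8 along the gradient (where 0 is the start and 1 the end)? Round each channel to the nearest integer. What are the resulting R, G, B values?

R = 171 + 0.8 × (117 − 171) = 171 + 0.8 × -54 = 127.8 → 128
G = 227 + 0.8 × (209 − 227) = 227 + 0.8 × -18 = 212.6 → 213
B = 151 + 0.8 × (235 − 151) = 151 + 0.8 × 84 = 218.2 → 218

(128, 213, 218)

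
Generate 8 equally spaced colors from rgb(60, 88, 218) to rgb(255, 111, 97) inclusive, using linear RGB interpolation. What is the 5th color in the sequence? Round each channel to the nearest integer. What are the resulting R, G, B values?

(171, 101, 149)

With 8 swatches and endpoints inclusive, swatch 5 sits at t = (5 − 1)/(8 − 1) = 4/7 ≈ 0.5714.
R = 60 + 0.5714 × (255 − 60) = 171.423 → 171
G = 88 + 0.5714 × (111 − 88) = 101.142 → 101
B = 218 + 0.5714 × (97 − 218) = 148.861 → 149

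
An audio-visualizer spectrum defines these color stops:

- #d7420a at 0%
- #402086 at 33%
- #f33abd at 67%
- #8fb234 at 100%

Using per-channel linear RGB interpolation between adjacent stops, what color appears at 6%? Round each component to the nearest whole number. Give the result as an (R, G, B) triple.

6% lies between the 0% and 33% stops, so the local fraction is t = (6 − 0)/(33 − 0) = 6/33 ≈ 0.1818.
#d7420a → (215, 66, 10); #402086 → (64, 32, 134).
R = 215 + 0.1818 × (64 − 215) = 187.548 → 188
G = 66 + 0.1818 × (32 − 66) = 59.819 → 60
B = 10 + 0.1818 × (134 − 10) = 32.543 → 33

(188, 60, 33)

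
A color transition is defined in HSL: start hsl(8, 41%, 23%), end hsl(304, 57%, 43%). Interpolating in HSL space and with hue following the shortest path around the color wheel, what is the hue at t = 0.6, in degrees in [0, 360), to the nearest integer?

Hue: 304 − 8 = 296°, but |296| > 180 so the shorter arc goes the other way: Δh = 296 − 360 = -64°.
H = 8 + 0.6 × (-64) = -30.4 → -30 → -30 mod 360 = 330°

330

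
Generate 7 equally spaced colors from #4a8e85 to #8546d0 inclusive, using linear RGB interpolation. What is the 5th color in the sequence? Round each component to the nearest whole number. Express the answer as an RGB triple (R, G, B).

With 7 swatches and endpoints inclusive, swatch 5 sits at t = (5 − 1)/(7 − 1) = 4/6 ≈ 0.6667.
#4a8e85 → (74, 142, 133); #8546d0 → (133, 70, 208).
R = 74 + 0.6667 × (133 − 74) = 113.335 → 113
G = 142 + 0.6667 × (70 − 142) = 93.998 → 94
B = 133 + 0.6667 × (208 − 133) = 183.002 → 183

(113, 94, 183)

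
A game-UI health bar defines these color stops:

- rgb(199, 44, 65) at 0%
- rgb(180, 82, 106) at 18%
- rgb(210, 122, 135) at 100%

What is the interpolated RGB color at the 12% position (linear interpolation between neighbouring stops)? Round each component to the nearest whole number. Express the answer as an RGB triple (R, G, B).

(186, 69, 92)

12% lies between the 0% and 18% stops, so the local fraction is t = (12 − 0)/(18 − 0) = 12/18 ≈ 0.6667.
R = 199 + 0.6667 × (180 − 199) = 186.333 → 186
G = 44 + 0.6667 × (82 − 44) = 69.335 → 69
B = 65 + 0.6667 × (106 − 65) = 92.335 → 92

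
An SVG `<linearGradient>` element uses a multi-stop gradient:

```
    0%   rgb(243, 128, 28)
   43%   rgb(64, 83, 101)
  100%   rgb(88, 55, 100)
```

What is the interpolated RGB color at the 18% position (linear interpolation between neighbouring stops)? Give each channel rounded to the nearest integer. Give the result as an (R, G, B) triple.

18% lies between the 0% and 43% stops, so the local fraction is t = (18 − 0)/(43 − 0) = 18/43 ≈ 0.4186.
R = 243 + 0.4186 × (64 − 243) = 168.071 → 168
G = 128 + 0.4186 × (83 − 128) = 109.163 → 109
B = 28 + 0.4186 × (101 − 28) = 58.558 → 59

(168, 109, 59)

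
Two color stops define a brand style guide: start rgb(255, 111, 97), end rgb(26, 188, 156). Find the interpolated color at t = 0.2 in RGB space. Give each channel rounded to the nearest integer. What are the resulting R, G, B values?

(209, 126, 109)

R = 255 + 0.2 × (26 − 255) = 255 + 0.2 × -229 = 209.2 → 209
G = 111 + 0.2 × (188 − 111) = 111 + 0.2 × 77 = 126.4 → 126
B = 97 + 0.2 × (156 − 97) = 97 + 0.2 × 59 = 108.8 → 109
So the blended color is (209, 126, 109), about #d17e6d.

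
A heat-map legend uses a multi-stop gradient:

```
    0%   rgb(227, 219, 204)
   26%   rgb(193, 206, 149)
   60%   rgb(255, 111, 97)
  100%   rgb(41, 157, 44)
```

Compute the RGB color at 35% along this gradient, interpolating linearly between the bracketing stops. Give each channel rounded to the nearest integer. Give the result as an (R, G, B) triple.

(209, 181, 135)

35% lies between the 26% and 60% stops, so the local fraction is t = (35 − 26)/(60 − 26) = 9/34 ≈ 0.2647.
R = 193 + 0.2647 × (255 − 193) = 209.411 → 209
G = 206 + 0.2647 × (111 − 206) = 180.853 → 181
B = 149 + 0.2647 × (97 − 149) = 135.236 → 135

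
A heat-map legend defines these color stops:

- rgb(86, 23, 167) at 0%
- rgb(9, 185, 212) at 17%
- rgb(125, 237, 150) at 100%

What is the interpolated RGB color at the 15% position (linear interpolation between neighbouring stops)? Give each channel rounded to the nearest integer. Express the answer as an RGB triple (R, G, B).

(18, 166, 207)

15% lies between the 0% and 17% stops, so the local fraction is t = (15 − 0)/(17 − 0) = 15/17 ≈ 0.8824.
R = 86 + 0.8824 × (9 − 86) = 18.055 → 18
G = 23 + 0.8824 × (185 − 23) = 165.949 → 166
B = 167 + 0.8824 × (212 − 167) = 206.708 → 207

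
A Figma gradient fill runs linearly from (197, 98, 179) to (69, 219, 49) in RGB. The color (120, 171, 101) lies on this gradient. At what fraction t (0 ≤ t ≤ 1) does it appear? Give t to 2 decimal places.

Invert the lerp on the B channel (largest span, 130): t = (101 − 179) / (49 − 179) = -78/-130 = 0.6.
Check on R: (120 − 197)/(69 − 197) = 0.6016 ✓

0.60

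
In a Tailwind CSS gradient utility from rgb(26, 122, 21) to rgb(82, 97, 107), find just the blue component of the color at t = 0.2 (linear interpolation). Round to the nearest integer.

B = 21 + 0.2 × (107 − 21) = 38.2 → 38

38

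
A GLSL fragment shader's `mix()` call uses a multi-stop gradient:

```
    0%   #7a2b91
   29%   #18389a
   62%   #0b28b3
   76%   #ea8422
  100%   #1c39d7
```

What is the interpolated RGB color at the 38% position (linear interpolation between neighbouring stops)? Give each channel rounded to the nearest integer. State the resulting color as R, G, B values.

38% lies between the 29% and 62% stops, so the local fraction is t = (38 − 29)/(62 − 29) = 9/33 ≈ 0.2727.
#18389a → (24, 56, 154); #0b28b3 → (11, 40, 179).
R = 24 + 0.2727 × (11 − 24) = 20.455 → 20
G = 56 + 0.2727 × (40 − 56) = 51.637 → 52
B = 154 + 0.2727 × (179 − 154) = 160.817 → 161

(20, 52, 161)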